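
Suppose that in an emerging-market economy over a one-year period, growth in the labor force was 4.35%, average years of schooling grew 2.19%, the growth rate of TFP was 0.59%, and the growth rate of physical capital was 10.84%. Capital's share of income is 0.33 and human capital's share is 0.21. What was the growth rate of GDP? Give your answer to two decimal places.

Labor's share = 1 − 0.33 − 0.21 = 0.46.
Physical capital: 0.33 × 10.84 = 3.5772 pp.
Average years of schooling: 0.21 × 2.19 = 0.4599 pp.
The labor force: 0.46 × 4.35 = 2.001 pp.
Output growth = 0.59 + 6.0381 = 6.6281%.

6.63%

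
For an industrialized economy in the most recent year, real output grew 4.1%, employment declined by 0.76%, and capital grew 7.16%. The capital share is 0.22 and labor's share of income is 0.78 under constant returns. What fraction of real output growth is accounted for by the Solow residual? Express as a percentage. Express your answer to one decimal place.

Labor's share = 1 − 0.22 = 0.78.
Capital: 0.22 × 7.16 = 1.5752 pp.
Employment: 0.78 × (-0.76) = -0.5928 pp.
TFP growth = 4.1 − 0.9824 = 3.1176%.
TFP share of growth = 3.1176 / 4.1 × 100 = 76.039%.

76.0%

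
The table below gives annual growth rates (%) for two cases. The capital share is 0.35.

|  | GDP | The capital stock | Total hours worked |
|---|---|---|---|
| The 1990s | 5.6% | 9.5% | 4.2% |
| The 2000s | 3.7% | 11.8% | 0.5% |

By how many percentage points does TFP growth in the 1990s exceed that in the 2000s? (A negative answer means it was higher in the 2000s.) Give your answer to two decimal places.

0.30 percentage points

Labor's share = 1 − 0.35 = 0.65.
The 1990s: TFP = 5.6 − 3.325 − 2.73 = -0.455%.
The 2000s: TFP = 3.7 − 4.13 − 0.325 = -0.755%.
Difference = -0.455 − (-0.755) = 0.3 pp.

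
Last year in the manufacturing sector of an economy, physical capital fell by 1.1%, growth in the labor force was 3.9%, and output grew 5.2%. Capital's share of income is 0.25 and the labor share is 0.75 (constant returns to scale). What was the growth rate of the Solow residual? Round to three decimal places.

The Solow residual grew 2.550%.

Labor's share = 1 − 0.25 = 0.75.
Physical capital: 0.25 × (-1.1) = -0.275 pp.
The labor force: 0.75 × 3.9 = 2.925 pp.
TFP growth = 5.2 − 2.65 = 2.55%.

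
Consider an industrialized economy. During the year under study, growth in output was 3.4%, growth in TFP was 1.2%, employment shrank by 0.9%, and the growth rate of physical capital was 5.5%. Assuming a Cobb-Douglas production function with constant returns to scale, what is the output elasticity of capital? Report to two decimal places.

α = 0.48

gY = gA + α·gK + (1−α)·gL, so gY − gA − gL = α(gK − gL).
3.4 − 1.2 + 0.9 = α × (5.5 − (-0.9)).
3.1 = 6.4 α, so α = 0.4844.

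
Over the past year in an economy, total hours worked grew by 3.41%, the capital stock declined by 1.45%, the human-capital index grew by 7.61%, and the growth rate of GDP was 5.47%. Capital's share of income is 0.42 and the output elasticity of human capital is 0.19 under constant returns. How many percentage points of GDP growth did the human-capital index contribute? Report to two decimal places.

1.45 percentage points

Contribution = share × growth = 0.19 × 7.61 = 1.4459 pp.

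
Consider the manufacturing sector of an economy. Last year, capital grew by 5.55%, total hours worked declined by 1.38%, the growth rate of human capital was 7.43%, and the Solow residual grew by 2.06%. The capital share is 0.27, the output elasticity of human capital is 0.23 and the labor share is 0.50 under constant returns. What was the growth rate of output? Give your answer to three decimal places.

Labor's share = 1 − 0.27 − 0.23 = 0.5.
Capital: 0.27 × 5.55 = 1.4985 pp.
Human capital: 0.23 × 7.43 = 1.7089 pp.
Total hours worked: 0.5 × (-1.38) = -0.69 pp.
Output growth = 2.06 + 2.5174 = 4.5774%.

4.577%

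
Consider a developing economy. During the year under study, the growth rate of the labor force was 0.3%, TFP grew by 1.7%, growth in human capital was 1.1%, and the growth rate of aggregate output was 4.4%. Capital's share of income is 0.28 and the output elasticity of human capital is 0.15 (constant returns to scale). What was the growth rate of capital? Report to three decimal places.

8.443%

Labor's share = 1 − 0.28 − 0.15 = 0.57.
gY = gA + 0.15×1.1 + 0.57×0.3 + 0.28×g.
0.28×g = 4.4 − 1.7 − 0.336 = 2.364.
g = 2.364 / 0.28 = 8.44286%.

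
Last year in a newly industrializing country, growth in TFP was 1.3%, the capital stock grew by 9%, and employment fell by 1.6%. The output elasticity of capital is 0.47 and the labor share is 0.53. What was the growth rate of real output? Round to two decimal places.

Real output growth was 4.68%.

Labor's share = 1 − 0.47 = 0.53.
The capital stock: 0.47 × 9 = 4.23 pp.
Employment: 0.53 × (-1.6) = -0.848 pp.
Output growth = 1.3 + 3.382 = 4.682%.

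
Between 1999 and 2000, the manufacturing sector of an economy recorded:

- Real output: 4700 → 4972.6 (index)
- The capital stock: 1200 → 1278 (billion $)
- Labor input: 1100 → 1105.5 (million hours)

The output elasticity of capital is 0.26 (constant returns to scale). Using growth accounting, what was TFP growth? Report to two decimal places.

TFP grew 3.74%.

Real output growth = (4972.6 − 4700) / 4700 = 5.8%.
The capital stock growth = (1278 − 1200) / 1200 = 6.5%.
Labor input growth = (1105.5 − 1100) / 1100 = 0.5%.
Labor's share = 1 − 0.26 = 0.74.
The capital stock: 0.26 × 6.5 = 1.69 pp.
Labor input: 0.74 × 0.5 = 0.37 pp.
TFP growth = 5.8 − 2.06 = 3.74%.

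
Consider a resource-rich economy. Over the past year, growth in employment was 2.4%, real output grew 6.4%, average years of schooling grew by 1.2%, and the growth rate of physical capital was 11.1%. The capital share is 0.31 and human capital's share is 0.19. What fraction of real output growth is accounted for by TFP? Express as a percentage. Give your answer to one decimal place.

23.9%

Labor's share = 1 − 0.31 − 0.19 = 0.5.
Physical capital: 0.31 × 11.1 = 3.441 pp.
Average years of schooling: 0.19 × 1.2 = 0.228 pp.
Employment: 0.5 × 2.4 = 1.2 pp.
TFP growth = 6.4 − 4.869 = 1.531%.
TFP share of growth = 1.531 / 6.4 × 100 = 23.922%.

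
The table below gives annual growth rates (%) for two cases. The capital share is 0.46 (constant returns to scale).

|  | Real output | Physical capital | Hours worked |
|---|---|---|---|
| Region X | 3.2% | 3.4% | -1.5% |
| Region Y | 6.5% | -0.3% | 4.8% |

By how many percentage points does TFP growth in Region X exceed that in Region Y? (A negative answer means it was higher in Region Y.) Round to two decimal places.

-1.60 percentage points

Labor's share = 1 − 0.46 = 0.54.
Region X: TFP = 3.2 − 1.564 + 0.81 = 2.446%.
Region Y: TFP = 6.5 + 0.138 − 2.592 = 4.046%.
Difference = 2.446 − (4.046) = -1.6 pp.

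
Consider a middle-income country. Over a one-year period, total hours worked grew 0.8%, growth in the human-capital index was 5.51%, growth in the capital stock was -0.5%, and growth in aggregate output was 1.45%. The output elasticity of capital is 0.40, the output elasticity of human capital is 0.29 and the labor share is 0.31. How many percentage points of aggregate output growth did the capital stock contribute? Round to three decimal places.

-0.200 pp

Contribution = share × growth = 0.4 × (-0.5) = -0.2 pp.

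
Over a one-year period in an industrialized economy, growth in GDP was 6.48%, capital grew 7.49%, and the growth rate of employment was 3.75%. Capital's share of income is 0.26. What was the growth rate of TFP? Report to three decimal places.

Labor's share = 1 − 0.26 = 0.74.
Capital: 0.26 × 7.49 = 1.9474 pp.
Employment: 0.74 × 3.75 = 2.775 pp.
TFP growth = 6.48 − 4.7224 = 1.7576%.

1.758%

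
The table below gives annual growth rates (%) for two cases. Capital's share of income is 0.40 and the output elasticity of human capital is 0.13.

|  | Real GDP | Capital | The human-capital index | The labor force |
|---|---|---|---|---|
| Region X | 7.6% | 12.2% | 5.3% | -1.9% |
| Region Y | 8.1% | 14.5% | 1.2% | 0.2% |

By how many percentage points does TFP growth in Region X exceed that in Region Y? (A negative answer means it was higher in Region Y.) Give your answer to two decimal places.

0.87 percentage points

Labor's share = 1 − 0.4 − 0.13 = 0.47.
Region X: TFP = 7.6 − 4.88 − 0.689 + 0.893 = 2.924%.
Region Y: TFP = 8.1 − 5.8 − 0.156 − 0.094 = 2.05%.
Difference = 2.924 − (2.05) = 0.874 pp.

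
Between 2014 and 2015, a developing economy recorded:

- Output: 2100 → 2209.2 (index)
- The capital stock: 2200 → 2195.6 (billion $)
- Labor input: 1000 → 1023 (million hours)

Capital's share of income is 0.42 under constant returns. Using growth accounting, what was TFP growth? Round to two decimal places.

TFP grew 3.95%.

Output growth = (2209.2 − 2100) / 2100 = 5.2%.
The capital stock growth = (2195.6 − 2200) / 2200 = -0.2%.
Labor input growth = (1023 − 1000) / 1000 = 2.3%.
Labor's share = 1 − 0.42 = 0.58.
The capital stock: 0.42 × (-0.2) = -0.084 pp.
Labor input: 0.58 × 2.3 = 1.334 pp.
TFP growth = 5.2 − 1.25 = 3.95%.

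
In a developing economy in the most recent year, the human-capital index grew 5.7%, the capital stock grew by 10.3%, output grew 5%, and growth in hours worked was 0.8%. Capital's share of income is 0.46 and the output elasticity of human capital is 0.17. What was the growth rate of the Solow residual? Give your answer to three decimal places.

Labor's share = 1 − 0.46 − 0.17 = 0.37.
The capital stock: 0.46 × 10.3 = 4.738 pp.
The human-capital index: 0.17 × 5.7 = 0.969 pp.
Hours worked: 0.37 × 0.8 = 0.296 pp.
TFP growth = 5 − 6.003 = -1.003%.

-1.003%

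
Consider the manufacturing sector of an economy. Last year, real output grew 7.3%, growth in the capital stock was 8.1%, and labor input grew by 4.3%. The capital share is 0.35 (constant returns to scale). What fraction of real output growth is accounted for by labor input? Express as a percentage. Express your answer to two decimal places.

Labor input accounted for 38.29% of growth.

Labor's share = 1 − 0.35 = 0.65.
Labor input contributed 0.65 × 4.3 = 2.795 pp.
Share of growth = 2.795 / 7.3 × 100 = 38.2877%.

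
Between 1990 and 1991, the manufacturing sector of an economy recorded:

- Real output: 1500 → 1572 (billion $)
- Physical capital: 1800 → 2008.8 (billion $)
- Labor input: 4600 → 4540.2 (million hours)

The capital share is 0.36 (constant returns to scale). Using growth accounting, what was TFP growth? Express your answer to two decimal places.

Real output growth = (1572 − 1500) / 1500 = 4.8%.
Physical capital growth = (2008.8 − 1800) / 1800 = 11.6%.
Labor input growth = (4540.2 − 4600) / 4600 = -1.3%.
Labor's share = 1 − 0.36 = 0.64.
Physical capital: 0.36 × 11.6 = 4.176 pp.
Labor input: 0.64 × (-1.3) = -0.832 pp.
TFP growth = 4.8 − 3.344 = 1.456%.

1.46%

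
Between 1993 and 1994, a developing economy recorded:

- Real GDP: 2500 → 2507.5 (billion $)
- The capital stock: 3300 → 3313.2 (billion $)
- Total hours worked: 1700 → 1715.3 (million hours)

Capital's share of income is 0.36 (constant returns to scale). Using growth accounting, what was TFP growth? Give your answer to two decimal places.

-0.42%

Real GDP growth = (2507.5 − 2500) / 2500 = 0.3%.
The capital stock growth = (3313.2 − 3300) / 3300 = 0.4%.
Total hours worked growth = (1715.3 − 1700) / 1700 = 0.9%.
Labor's share = 1 − 0.36 = 0.64.
The capital stock: 0.36 × 0.4 = 0.144 pp.
Total hours worked: 0.64 × 0.9 = 0.576 pp.
TFP growth = 0.3 − 0.72 = -0.42%.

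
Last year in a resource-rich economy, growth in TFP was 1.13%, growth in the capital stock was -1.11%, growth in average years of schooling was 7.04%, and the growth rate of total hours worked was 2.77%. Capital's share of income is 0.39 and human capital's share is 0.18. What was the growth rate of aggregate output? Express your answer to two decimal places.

Labor's share = 1 − 0.39 − 0.18 = 0.43.
The capital stock: 0.39 × (-1.11) = -0.4329 pp.
Average years of schooling: 0.18 × 7.04 = 1.2672 pp.
Total hours worked: 0.43 × 2.77 = 1.1911 pp.
Output growth = 1.13 + 2.0254 = 3.1554%.

Aggregate output growth was 3.16%.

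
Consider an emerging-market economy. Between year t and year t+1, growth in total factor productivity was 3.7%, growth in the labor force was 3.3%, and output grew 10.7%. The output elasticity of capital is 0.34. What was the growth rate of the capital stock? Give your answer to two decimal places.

Labor's share = 1 − 0.34 = 0.66.
gY = gA + 0.66×3.3 + 0.34×g.
0.34×g = 10.7 − 3.7 − 2.178 = 4.822.
g = 4.822 / 0.34 = 14.1824%.

The capital stock grew 14.18%.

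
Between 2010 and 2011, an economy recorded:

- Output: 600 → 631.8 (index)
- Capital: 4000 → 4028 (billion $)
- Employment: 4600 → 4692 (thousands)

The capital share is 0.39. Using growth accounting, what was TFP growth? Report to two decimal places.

Output growth = (631.8 − 600) / 600 = 5.3%.
Capital growth = (4028 − 4000) / 4000 = 0.7%.
Employment growth = (4692 − 4600) / 4600 = 2%.
Labor's share = 1 − 0.39 = 0.61.
Capital: 0.39 × 0.7 = 0.273 pp.
Employment: 0.61 × 2 = 1.22 pp.
TFP growth = 5.3 − 1.493 = 3.807%.

3.81%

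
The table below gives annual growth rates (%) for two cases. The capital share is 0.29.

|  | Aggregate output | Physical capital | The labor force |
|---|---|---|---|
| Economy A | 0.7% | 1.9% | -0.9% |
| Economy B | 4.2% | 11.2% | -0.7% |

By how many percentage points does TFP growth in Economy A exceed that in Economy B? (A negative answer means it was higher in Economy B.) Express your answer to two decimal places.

-0.66 percentage points

Labor's share = 1 − 0.29 = 0.71.
Economy A: TFP = 0.7 − 0.551 + 0.639 = 0.788%.
Economy B: TFP = 4.2 − 3.248 + 0.497 = 1.449%.
Difference = 0.788 − (1.449) = -0.661 pp.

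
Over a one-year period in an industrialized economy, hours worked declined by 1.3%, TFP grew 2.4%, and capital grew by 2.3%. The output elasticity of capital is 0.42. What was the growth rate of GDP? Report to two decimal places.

Labor's share = 1 − 0.42 = 0.58.
Capital: 0.42 × 2.3 = 0.966 pp.
Hours worked: 0.58 × (-1.3) = -0.754 pp.
Output growth = 2.4 + 0.212 = 2.612%.

2.61%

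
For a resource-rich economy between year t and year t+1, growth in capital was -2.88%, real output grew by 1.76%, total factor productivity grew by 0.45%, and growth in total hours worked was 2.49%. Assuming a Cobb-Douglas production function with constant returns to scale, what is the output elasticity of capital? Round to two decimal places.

α = 0.22

gY = gA + α·gK + (1−α)·gL, so gY − gA − gL = α(gK − gL).
1.76 − 0.45 − 2.49 = α × (-2.88 − 2.49).
-1.18 = -5.37 α, so α = 0.2197.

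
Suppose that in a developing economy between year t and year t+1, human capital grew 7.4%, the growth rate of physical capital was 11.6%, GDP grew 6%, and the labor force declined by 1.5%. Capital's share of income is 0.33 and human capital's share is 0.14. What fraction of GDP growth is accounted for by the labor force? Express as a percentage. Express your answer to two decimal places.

Labor's share = 1 − 0.33 − 0.14 = 0.53.
The labor force contributed 0.53 × (-1.5) = -0.795 pp.
Share of growth = -0.795 / 6 × 100 = -13.25%.

-13.25%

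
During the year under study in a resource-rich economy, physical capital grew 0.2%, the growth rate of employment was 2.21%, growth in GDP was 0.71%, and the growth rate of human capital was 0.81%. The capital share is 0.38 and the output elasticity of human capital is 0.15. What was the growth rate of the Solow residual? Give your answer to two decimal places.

Labor's share = 1 − 0.38 − 0.15 = 0.47.
Physical capital: 0.38 × 0.2 = 0.076 pp.
Human capital: 0.15 × 0.81 = 0.1215 pp.
Employment: 0.47 × 2.21 = 1.0387 pp.
TFP growth = 0.71 − 1.2362 = -0.5262%.

-0.53%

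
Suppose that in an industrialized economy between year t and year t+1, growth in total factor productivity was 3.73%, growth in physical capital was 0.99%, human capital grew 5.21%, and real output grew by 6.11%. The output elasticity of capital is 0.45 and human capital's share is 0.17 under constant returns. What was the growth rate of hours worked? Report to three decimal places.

2.760%

Labor's share = 1 − 0.45 − 0.17 = 0.38.
gY = gA + 0.45×0.99 + 0.17×5.21 + 0.38×g.
0.38×g = 6.11 − 3.73 − 1.3312 = 1.0488.
g = 1.0488 / 0.38 = 2.76%.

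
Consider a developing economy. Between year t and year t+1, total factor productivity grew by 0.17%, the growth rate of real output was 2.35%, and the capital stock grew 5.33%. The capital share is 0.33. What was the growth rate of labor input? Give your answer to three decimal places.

0.629%

Labor's share = 1 − 0.33 = 0.67.
gY = gA + 0.33×5.33 + 0.67×g.
0.67×g = 2.35 − 0.17 − 1.7589 = 0.4211.
g = 0.4211 / 0.67 = 0.62851%.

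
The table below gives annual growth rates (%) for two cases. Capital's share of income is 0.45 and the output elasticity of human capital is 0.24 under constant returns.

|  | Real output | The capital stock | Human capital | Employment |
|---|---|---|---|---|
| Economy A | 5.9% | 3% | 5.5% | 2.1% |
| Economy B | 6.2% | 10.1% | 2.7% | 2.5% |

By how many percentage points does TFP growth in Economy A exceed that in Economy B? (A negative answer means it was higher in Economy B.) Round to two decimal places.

Labor's share = 1 − 0.45 − 0.24 = 0.31.
Economy A: TFP = 5.9 − 1.35 − 1.32 − 0.651 = 2.579%.
Economy B: TFP = 6.2 − 4.545 − 0.648 − 0.775 = 0.232%.
Difference = 2.579 − (0.232) = 2.347 pp.

2.35 percentage points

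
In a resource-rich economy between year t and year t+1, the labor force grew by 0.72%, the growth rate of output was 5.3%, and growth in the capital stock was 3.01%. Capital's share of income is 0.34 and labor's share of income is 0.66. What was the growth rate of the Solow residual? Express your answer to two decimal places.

Labor's share = 1 − 0.34 = 0.66.
The capital stock: 0.34 × 3.01 = 1.0234 pp.
The labor force: 0.66 × 0.72 = 0.4752 pp.
TFP growth = 5.3 − 1.4986 = 3.8014%.

3.80%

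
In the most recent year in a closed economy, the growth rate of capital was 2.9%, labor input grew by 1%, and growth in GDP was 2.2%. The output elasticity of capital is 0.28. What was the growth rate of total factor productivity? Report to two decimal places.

Labor's share = 1 − 0.28 = 0.72.
Capital: 0.28 × 2.9 = 0.812 pp.
Labor input: 0.72 × 1 = 0.72 pp.
TFP growth = 2.2 − 1.532 = 0.668%.

0.67%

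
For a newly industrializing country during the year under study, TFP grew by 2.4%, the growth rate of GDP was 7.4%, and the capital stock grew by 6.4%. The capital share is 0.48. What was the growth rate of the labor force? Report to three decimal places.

Labor's share = 1 − 0.48 = 0.52.
gY = gA + 0.48×6.4 + 0.52×g.
0.52×g = 7.4 − 2.4 − 3.072 = 1.928.
g = 1.928 / 0.52 = 3.70769%.

The labor force grew 3.708%.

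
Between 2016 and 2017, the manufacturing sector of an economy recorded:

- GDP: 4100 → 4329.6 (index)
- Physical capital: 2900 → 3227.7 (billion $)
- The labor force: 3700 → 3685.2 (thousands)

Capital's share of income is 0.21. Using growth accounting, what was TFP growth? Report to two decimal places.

3.54%

GDP growth = (4329.6 − 4100) / 4100 = 5.6%.
Physical capital growth = (3227.7 − 2900) / 2900 = 11.3%.
The labor force growth = (3685.2 − 3700) / 3700 = -0.4%.
Labor's share = 1 − 0.21 = 0.79.
Physical capital: 0.21 × 11.3 = 2.373 pp.
The labor force: 0.79 × (-0.4) = -0.316 pp.
TFP growth = 5.6 − 2.057 = 3.543%.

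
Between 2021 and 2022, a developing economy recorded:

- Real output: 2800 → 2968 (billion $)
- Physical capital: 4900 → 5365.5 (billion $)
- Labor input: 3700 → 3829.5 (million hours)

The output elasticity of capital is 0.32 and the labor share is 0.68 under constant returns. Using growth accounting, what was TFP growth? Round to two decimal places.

Real output growth = (2968 − 2800) / 2800 = 6%.
Physical capital growth = (5365.5 − 4900) / 4900 = 9.5%.
Labor input growth = (3829.5 − 3700) / 3700 = 3.5%.
Labor's share = 1 − 0.32 = 0.68.
Physical capital: 0.32 × 9.5 = 3.04 pp.
Labor input: 0.68 × 3.5 = 2.38 pp.
TFP growth = 6 − 5.42 = 0.58%.

0.58%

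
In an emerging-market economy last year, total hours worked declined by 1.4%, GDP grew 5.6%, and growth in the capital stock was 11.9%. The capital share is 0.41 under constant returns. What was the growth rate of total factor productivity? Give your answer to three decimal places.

Labor's share = 1 − 0.41 = 0.59.
The capital stock: 0.41 × 11.9 = 4.879 pp.
Total hours worked: 0.59 × (-1.4) = -0.826 pp.
TFP growth = 5.6 − 4.053 = 1.547%.

1.547%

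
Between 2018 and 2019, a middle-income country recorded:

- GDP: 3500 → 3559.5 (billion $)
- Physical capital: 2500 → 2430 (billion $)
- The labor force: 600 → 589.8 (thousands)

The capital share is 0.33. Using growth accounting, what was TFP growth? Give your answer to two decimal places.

GDP growth = (3559.5 − 3500) / 3500 = 1.7%.
Physical capital growth = (2430 − 2500) / 2500 = -2.8%.
The labor force growth = (589.8 − 600) / 600 = -1.7%.
Labor's share = 1 − 0.33 = 0.67.
Physical capital: 0.33 × (-2.8) = -0.924 pp.
The labor force: 0.67 × (-1.7) = -1.139 pp.
TFP growth = 1.7 + 2.063 = 3.763%.

3.76%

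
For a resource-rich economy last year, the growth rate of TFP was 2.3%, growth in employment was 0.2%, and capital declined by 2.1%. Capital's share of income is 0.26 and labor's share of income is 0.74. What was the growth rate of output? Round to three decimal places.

1.902%

Labor's share = 1 − 0.26 = 0.74.
Capital: 0.26 × (-2.1) = -0.546 pp.
Employment: 0.74 × 0.2 = 0.148 pp.
Output growth = 2.3 + (-0.398) = 1.902%.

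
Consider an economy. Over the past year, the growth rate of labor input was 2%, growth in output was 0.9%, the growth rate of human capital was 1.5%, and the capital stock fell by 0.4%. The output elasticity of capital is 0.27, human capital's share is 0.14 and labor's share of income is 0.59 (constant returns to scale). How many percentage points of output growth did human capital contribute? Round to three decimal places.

0.210 percentage points

Contribution = share × growth = 0.14 × 1.5 = 0.21 pp.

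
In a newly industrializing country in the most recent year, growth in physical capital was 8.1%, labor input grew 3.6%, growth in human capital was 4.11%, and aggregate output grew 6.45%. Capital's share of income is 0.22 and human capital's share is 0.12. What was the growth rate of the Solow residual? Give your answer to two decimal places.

The Solow residual grew 1.80%.

Labor's share = 1 − 0.22 − 0.12 = 0.66.
Physical capital: 0.22 × 8.1 = 1.782 pp.
Human capital: 0.12 × 4.11 = 0.4932 pp.
Labor input: 0.66 × 3.6 = 2.376 pp.
TFP growth = 6.45 − 4.6512 = 1.7988%.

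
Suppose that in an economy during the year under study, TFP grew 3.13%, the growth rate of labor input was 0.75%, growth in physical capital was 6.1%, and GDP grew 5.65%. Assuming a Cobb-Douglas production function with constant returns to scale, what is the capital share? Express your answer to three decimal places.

The capital share is 0.331.

gY = gA + α·gK + (1−α)·gL, so gY − gA − gL = α(gK − gL).
5.65 − 3.13 − 0.75 = α × (6.1 − 0.75).
1.77 = 5.35 α, so α = 0.33084.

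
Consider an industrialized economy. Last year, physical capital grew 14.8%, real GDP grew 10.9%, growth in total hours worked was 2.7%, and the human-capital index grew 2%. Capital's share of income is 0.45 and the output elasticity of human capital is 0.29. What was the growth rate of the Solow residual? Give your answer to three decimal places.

Labor's share = 1 − 0.45 − 0.29 = 0.26.
Physical capital: 0.45 × 14.8 = 6.66 pp.
The human-capital index: 0.29 × 2 = 0.58 pp.
Total hours worked: 0.26 × 2.7 = 0.702 pp.
TFP growth = 10.9 − 7.942 = 2.958%.

2.958%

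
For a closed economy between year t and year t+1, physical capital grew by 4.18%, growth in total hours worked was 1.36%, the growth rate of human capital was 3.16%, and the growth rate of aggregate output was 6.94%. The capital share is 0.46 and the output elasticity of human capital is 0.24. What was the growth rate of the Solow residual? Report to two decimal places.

3.85%

Labor's share = 1 − 0.46 − 0.24 = 0.3.
Physical capital: 0.46 × 4.18 = 1.9228 pp.
Human capital: 0.24 × 3.16 = 0.7584 pp.
Total hours worked: 0.3 × 1.36 = 0.408 pp.
TFP growth = 6.94 − 3.0892 = 3.8508%.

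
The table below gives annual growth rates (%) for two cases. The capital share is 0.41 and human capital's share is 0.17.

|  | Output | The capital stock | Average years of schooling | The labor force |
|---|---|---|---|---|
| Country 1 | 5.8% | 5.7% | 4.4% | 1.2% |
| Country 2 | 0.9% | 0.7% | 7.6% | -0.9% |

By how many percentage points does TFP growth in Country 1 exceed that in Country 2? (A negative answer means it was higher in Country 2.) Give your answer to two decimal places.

2.51 percentage points

Labor's share = 1 − 0.41 − 0.17 = 0.42.
Country 1: TFP = 5.8 − 2.337 − 0.748 − 0.504 = 2.211%.
Country 2: TFP = 0.9 − 0.287 − 1.292 + 0.378 = -0.301%.
Difference = 2.211 − (-0.301) = 2.512 pp.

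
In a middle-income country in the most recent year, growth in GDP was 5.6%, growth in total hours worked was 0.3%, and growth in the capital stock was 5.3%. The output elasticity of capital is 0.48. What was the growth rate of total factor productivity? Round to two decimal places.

Labor's share = 1 − 0.48 = 0.52.
The capital stock: 0.48 × 5.3 = 2.544 pp.
Total hours worked: 0.52 × 0.3 = 0.156 pp.
TFP growth = 5.6 − 2.7 = 2.9%.

2.90%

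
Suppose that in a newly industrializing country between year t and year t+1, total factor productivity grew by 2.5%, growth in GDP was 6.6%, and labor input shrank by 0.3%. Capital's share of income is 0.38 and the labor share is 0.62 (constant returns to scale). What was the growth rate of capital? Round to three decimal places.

Labor's share = 1 − 0.38 = 0.62.
gY = gA + 0.62×(-0.3) + 0.38×g.
0.38×g = 6.6 − 2.5 + 0.186 = 4.286.
g = 4.286 / 0.38 = 11.27895%.

11.279%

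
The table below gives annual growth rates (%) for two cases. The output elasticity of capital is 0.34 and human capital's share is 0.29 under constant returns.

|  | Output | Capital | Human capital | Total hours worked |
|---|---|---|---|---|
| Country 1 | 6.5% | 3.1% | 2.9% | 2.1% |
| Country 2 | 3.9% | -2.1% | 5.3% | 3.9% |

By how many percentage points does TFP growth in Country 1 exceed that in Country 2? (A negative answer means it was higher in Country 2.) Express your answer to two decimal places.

2.19 percentage points

Labor's share = 1 − 0.34 − 0.29 = 0.37.
Country 1: TFP = 6.5 − 1.054 − 0.841 − 0.777 = 3.828%.
Country 2: TFP = 3.9 + 0.714 − 1.537 − 1.443 = 1.634%.
Difference = 3.828 − (1.634) = 2.194 pp.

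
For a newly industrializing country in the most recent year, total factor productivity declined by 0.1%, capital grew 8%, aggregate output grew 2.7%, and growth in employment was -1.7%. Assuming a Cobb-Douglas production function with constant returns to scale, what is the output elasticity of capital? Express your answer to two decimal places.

0.46

gY = gA + α·gK + (1−α)·gL, so gY − gA − gL = α(gK − gL).
2.7 + 0.1 + 1.7 = α × (8 − (-1.7)).
4.5 = 9.7 α, so α = 0.4639.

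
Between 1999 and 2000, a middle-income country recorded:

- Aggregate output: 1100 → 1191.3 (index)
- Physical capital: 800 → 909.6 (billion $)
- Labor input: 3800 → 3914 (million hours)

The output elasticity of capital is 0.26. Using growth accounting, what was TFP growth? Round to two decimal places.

TFP grew 2.52%.

Aggregate output growth = (1191.3 − 1100) / 1100 = 8.3%.
Physical capital growth = (909.6 − 800) / 800 = 13.7%.
Labor input growth = (3914 − 3800) / 3800 = 3%.
Labor's share = 1 − 0.26 = 0.74.
Physical capital: 0.26 × 13.7 = 3.562 pp.
Labor input: 0.74 × 3 = 2.22 pp.
TFP growth = 8.3 − 5.782 = 2.518%.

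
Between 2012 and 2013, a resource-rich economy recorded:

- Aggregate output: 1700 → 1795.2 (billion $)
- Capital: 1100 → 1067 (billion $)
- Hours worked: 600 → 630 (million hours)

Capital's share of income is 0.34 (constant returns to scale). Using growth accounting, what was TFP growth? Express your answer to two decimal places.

TFP grew 3.32%.

Aggregate output growth = (1795.2 − 1700) / 1700 = 5.6%.
Capital growth = (1067 − 1100) / 1100 = -3%.
Hours worked growth = (630 − 600) / 600 = 5%.
Labor's share = 1 − 0.34 = 0.66.
Capital: 0.34 × (-3) = -1.02 pp.
Hours worked: 0.66 × 5 = 3.3 pp.
TFP growth = 5.6 − 2.28 = 3.32%.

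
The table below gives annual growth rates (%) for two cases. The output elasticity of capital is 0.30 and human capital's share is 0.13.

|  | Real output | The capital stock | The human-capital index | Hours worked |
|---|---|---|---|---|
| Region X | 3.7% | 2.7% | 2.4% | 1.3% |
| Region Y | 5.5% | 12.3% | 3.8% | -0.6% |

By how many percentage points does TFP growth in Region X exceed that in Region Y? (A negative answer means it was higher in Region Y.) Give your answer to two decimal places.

0.18 percentage points

Labor's share = 1 − 0.3 − 0.13 = 0.57.
Region X: TFP = 3.7 − 0.81 − 0.312 − 0.741 = 1.837%.
Region Y: TFP = 5.5 − 3.69 − 0.494 + 0.342 = 1.658%.
Difference = 1.837 − (1.658) = 0.179 pp.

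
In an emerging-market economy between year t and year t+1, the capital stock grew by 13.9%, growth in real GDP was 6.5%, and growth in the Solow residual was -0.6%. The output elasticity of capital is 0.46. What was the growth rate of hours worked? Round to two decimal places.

Labor's share = 1 − 0.46 = 0.54.
gY = gA + 0.46×13.9 + 0.54×g.
0.54×g = 6.5 + 0.6 − 6.394 = 0.706.
g = 0.706 / 0.54 = 1.3074%.

1.31%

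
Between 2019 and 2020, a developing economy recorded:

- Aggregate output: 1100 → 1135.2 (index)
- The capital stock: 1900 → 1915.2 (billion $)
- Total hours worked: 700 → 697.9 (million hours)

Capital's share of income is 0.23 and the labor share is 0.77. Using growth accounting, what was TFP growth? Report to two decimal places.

Aggregate output growth = (1135.2 − 1100) / 1100 = 3.2%.
The capital stock growth = (1915.2 − 1900) / 1900 = 0.8%.
Total hours worked growth = (697.9 − 700) / 700 = -0.3%.
Labor's share = 1 − 0.23 = 0.77.
The capital stock: 0.23 × 0.8 = 0.184 pp.
Total hours worked: 0.77 × (-0.3) = -0.231 pp.
TFP growth = 3.2 + 0.047 = 3.247%.

3.25%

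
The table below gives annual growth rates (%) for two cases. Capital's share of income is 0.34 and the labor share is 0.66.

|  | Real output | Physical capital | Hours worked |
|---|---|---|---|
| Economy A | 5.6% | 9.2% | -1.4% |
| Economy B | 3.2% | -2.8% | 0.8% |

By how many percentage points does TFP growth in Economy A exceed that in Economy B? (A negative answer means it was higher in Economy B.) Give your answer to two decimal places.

-0.23 percentage points

Labor's share = 1 − 0.34 = 0.66.
Economy A: TFP = 5.6 − 3.128 + 0.924 = 3.396%.
Economy B: TFP = 3.2 + 0.952 − 0.528 = 3.624%.
Difference = 3.396 − (3.624) = -0.228 pp.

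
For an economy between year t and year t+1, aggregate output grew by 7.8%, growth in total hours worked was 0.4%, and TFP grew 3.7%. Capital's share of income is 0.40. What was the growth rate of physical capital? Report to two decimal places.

Physical capital grew 9.65%.

Labor's share = 1 − 0.4 = 0.6.
gY = gA + 0.6×0.4 + 0.4×g.
0.4×g = 7.8 − 3.7 − 0.24 = 3.86.
g = 3.86 / 0.4 = 9.65%.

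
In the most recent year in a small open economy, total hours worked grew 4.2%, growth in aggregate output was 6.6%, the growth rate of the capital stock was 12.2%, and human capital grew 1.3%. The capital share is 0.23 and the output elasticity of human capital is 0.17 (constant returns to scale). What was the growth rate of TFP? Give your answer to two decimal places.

TFP growth was 1.05%.

Labor's share = 1 − 0.23 − 0.17 = 0.6.
The capital stock: 0.23 × 12.2 = 2.806 pp.
Human capital: 0.17 × 1.3 = 0.221 pp.
Total hours worked: 0.6 × 4.2 = 2.52 pp.
TFP growth = 6.6 − 5.547 = 1.053%.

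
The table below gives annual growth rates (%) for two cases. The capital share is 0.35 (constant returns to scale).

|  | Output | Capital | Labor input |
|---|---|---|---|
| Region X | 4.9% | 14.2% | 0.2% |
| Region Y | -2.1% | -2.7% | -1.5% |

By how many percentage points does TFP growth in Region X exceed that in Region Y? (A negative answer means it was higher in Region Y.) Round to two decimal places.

Labor's share = 1 − 0.35 = 0.65.
Region X: TFP = 4.9 − 4.97 − 0.13 = -0.2%.
Region Y: TFP = -2.1 + 0.945 + 0.975 = -0.18%.
Difference = -0.2 − (-0.18) = -0.02 pp.

-0.02 percentage points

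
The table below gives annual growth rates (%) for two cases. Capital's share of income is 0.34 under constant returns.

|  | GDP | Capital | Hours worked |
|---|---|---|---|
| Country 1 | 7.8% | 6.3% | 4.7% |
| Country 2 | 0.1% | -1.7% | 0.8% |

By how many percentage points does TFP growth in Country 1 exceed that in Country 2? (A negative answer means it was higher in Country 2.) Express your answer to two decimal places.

Labor's share = 1 − 0.34 = 0.66.
Country 1: TFP = 7.8 − 2.142 − 3.102 = 2.556%.
Country 2: TFP = 0.1 + 0.578 − 0.528 = 0.15%.
Difference = 2.556 − (0.15) = 2.406 pp.

2.41 percentage points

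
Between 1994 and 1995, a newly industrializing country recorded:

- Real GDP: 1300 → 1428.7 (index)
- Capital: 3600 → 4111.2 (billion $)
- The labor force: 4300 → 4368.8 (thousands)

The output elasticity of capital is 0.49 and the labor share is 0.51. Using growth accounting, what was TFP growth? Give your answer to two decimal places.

2.13%

Real GDP growth = (1428.7 − 1300) / 1300 = 9.9%.
Capital growth = (4111.2 − 3600) / 3600 = 14.2%.
The labor force growth = (4368.8 − 4300) / 4300 = 1.6%.
Labor's share = 1 − 0.49 = 0.51.
Capital: 0.49 × 14.2 = 6.958 pp.
The labor force: 0.51 × 1.6 = 0.816 pp.
TFP growth = 9.9 − 7.774 = 2.126%.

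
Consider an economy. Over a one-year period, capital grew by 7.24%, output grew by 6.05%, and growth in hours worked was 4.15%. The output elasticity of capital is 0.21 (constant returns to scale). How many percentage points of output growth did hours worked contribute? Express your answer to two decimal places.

3.28

Labor's share = 1 − 0.21 = 0.79.
Contribution = share × growth = 0.79 × 4.15 = 3.2785 pp.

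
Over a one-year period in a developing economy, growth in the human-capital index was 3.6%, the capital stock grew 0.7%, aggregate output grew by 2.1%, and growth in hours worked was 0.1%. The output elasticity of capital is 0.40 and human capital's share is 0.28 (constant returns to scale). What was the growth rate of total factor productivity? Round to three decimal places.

0.780%

Labor's share = 1 − 0.4 − 0.28 = 0.32.
The capital stock: 0.4 × 0.7 = 0.28 pp.
The human-capital index: 0.28 × 3.6 = 1.008 pp.
Hours worked: 0.32 × 0.1 = 0.032 pp.
TFP growth = 2.1 − 1.32 = 0.78%.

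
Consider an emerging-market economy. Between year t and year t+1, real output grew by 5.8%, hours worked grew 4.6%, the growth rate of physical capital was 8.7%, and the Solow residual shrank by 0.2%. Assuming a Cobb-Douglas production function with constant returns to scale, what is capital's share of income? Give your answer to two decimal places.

gY = gA + α·gK + (1−α)·gL, so gY − gA − gL = α(gK − gL).
5.8 + 0.2 − 4.6 = α × (8.7 − 4.6).
1.4 = 4.1 α, so α = 0.3415.

Capital's share of income is 0.34.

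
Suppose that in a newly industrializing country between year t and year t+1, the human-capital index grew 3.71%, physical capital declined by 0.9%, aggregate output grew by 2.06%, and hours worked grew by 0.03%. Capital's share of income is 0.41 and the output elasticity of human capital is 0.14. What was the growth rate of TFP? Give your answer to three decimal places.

1.896%

Labor's share = 1 − 0.41 − 0.14 = 0.45.
Physical capital: 0.41 × (-0.9) = -0.369 pp.
The human-capital index: 0.14 × 3.71 = 0.5194 pp.
Hours worked: 0.45 × 0.03 = 0.0135 pp.
TFP growth = 2.06 − 0.1639 = 1.8961%.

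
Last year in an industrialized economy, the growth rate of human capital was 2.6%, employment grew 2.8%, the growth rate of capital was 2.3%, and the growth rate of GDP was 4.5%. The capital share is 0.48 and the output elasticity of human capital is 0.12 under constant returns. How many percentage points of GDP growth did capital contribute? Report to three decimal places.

1.104

Contribution = share × growth = 0.48 × 2.3 = 1.104 pp.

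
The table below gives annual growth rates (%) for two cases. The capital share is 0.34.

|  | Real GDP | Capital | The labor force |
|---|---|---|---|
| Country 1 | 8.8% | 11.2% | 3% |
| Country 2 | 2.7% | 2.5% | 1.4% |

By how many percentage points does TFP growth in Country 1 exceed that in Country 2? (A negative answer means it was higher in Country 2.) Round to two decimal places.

2.09 percentage points

Labor's share = 1 − 0.34 = 0.66.
Country 1: TFP = 8.8 − 3.808 − 1.98 = 3.012%.
Country 2: TFP = 2.7 − 0.85 − 0.924 = 0.926%.
Difference = 3.012 − (0.926) = 2.086 pp.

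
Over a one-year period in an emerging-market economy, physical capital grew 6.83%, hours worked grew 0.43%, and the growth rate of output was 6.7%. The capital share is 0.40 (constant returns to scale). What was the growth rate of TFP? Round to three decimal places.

3.710%

Labor's share = 1 − 0.4 = 0.6.
Physical capital: 0.4 × 6.83 = 2.732 pp.
Hours worked: 0.6 × 0.43 = 0.258 pp.
TFP growth = 6.7 − 2.99 = 3.71%.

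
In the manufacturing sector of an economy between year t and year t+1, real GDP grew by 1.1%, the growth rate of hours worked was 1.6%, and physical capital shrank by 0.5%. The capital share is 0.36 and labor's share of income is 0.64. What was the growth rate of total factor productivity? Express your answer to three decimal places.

Labor's share = 1 − 0.36 = 0.64.
Physical capital: 0.36 × (-0.5) = -0.18 pp.
Hours worked: 0.64 × 1.6 = 1.024 pp.
TFP growth = 1.1 − 0.844 = 0.256%.

0.256%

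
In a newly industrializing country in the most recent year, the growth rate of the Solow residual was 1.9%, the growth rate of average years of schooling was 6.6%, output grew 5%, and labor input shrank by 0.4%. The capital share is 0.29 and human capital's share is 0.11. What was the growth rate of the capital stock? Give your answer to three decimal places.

Labor's share = 1 − 0.29 − 0.11 = 0.6.
gY = gA + 0.11×6.6 + 0.6×(-0.4) + 0.29×g.
0.29×g = 5 − 1.9 − 0.486 = 2.614.
g = 2.614 / 0.29 = 9.01379%.

The capital stock grew 9.014%.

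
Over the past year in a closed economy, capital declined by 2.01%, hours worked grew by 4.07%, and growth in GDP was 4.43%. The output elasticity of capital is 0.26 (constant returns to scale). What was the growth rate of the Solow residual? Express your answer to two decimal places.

The Solow residual growth was 1.94%.

Labor's share = 1 − 0.26 = 0.74.
Capital: 0.26 × (-2.01) = -0.5226 pp.
Hours worked: 0.74 × 4.07 = 3.0118 pp.
TFP growth = 4.43 − 2.4892 = 1.9408%.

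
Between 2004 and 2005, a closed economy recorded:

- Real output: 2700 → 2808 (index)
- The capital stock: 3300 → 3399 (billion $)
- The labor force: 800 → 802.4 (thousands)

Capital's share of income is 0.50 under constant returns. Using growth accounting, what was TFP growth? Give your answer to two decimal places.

Real output growth = (2808 − 2700) / 2700 = 4%.
The capital stock growth = (3399 − 3300) / 3300 = 3%.
The labor force growth = (802.4 − 800) / 800 = 0.3%.
Labor's share = 1 − 0.5 = 0.5.
The capital stock: 0.5 × 3 = 1.5 pp.
The labor force: 0.5 × 0.3 = 0.15 pp.
TFP growth = 4 − 1.65 = 2.35%.

2.35%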